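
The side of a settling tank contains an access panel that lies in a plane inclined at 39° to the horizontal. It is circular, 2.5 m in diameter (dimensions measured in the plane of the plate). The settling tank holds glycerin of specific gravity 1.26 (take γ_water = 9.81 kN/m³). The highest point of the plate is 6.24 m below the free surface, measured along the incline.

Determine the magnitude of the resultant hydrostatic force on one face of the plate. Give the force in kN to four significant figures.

γ = 1.26 × 9.81 = 12.3606 kN/m³.
Let θ = 39° be the plate's angle to the horizontal; measure y along the incline from where the plane meets the free surface. Vertical depth h = y·sinθ with sinθ = 0.629320.
The centroid is at the centre, 1.25 m below the top of the plate, so y_c = 6.24 + 1.25 = 7.49 m and h_c = 7.49 × 0.629320 = 4.71361 m.
A = π(1.25)² = 4.90874 m².
Resultant F = γ·h_c·A = 12.3606 × 4.71361 × 4.90874 = 285.998 kN.

F ≈ 286.0 kN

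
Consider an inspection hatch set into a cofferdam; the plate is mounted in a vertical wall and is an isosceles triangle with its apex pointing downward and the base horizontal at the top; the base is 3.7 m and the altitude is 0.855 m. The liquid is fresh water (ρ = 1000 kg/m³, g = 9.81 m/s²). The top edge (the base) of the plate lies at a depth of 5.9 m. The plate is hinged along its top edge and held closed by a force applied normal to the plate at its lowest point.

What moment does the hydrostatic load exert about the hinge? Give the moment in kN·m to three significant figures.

M ≈ 28.0 kN·m

γ = ρg = 1000 × 9.81 = 9810 N/m³ = 9.81 kN/m³.
With the apex down, the centroid sits h/3 = 0.855/3 = 0.285 m below the base (the top edge), so the centroid depth is h_c = 5.9 + 0.285 = 6.185 m.
A = ½ × 3.7 × 0.855 = 1.58175 m².
Resultant F = γ·h_c·A = 9.81 × 6.185 × 1.58175 = 95.9724 kN.
I_c = b·h³/36 = 3.7 × 0.855³/36 = 0.0642388 m⁴.
Centre of pressure: y_p = y_c + I_c/(y_c·A) = 6.185 + 0.0642388/(6.185 × 1.58175) = 6.185 + 0.00656629 = 6.19157 m along the plane.
The resultant acts 0.285 + 0.00656629 = 0.291566 m (along the plate) below the hinge at the top edge, so the moment about the hinge is M = F × 0.291566 = 95.9724 × 0.291566 = 27.9823 kN·m.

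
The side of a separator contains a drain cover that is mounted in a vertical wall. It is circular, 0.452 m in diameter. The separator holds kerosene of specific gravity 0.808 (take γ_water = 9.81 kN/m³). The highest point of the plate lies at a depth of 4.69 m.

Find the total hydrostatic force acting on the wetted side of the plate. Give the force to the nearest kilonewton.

γ = 0.808 × 9.81 = 7.92648 kN/m³.
The centroid is at the centre, 0.226 m below the top of the plate, so the centroid depth is h_c = 4.69 + 0.226 = 4.916 m.
A = π(0.226)² = 0.16046 m².
Resultant F = γ·h_c·A = 7.92648 × 4.916 × 0.16046 = 6.25258 kN.

F ≈ 6 kN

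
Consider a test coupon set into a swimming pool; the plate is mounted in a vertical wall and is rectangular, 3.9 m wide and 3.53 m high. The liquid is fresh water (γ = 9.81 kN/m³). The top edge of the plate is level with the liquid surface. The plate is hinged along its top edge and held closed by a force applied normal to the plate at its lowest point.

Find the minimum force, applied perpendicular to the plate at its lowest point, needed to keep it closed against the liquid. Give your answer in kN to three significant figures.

P ≈ 159 kN

γ = 9.81 kN/m³.
The centroid lies 3.53/2 = 1.765 m below the top edge, so the centroid depth is h_c = 1.765 m.
A = 3.9 × 3.53 = 13.767 m².
Resultant F = γ·h_c·A = 9.81 × 1.765 × 13.767 = 238.371 kN.
I_c = b·h³/12 = 3.9 × 3.53³/12 = 14.2958 m⁴.
Centre of pressure: y_p = y_c + I_c/(y_c·A) = 1.765 + 14.2958/(1.765 × 13.767) = 1.765 + 0.588335 = 2.35333 m along the plane.
The resultant acts 1.765 + 0.588335 = 2.35333 m (along the plate) below the hinge at the top edge, so the moment about the hinge is M = F × 2.35333 = 238.371 × 2.35333 = 560.966 kN·m.
A normal force at the bottom, 3.53 m from the hinge, must supply this moment: P = 560.966/3.53 = 158.914 kN.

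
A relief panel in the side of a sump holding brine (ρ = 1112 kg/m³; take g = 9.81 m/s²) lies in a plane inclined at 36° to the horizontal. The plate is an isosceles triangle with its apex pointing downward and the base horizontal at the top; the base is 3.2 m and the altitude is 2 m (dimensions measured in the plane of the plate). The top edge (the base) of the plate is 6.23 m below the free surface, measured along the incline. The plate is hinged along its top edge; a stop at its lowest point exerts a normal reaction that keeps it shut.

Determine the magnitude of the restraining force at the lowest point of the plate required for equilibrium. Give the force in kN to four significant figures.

P ≈ 49.45 kN

γ = ρg = 1112 × 9.81 / 1000 = 10.90872 kN/m³.
Let θ = 36° be the plate's angle to the horizontal; measure y along the incline from where the plane meets the free surface. Vertical depth h = y·sinθ with sinθ = 0.587785.
With the apex down, the centroid sits h/3 = 2/3 = 0.666667 m below the base (the top edge), so y_c = 6.23 + 0.666667 = 6.89667 m and h_c = 6.89667 × 0.587785 = 4.05376 m.
A = ½ × 3.2 × 2 = 3.2 m².
Resultant F = γ·h_c·A = 10.90872 × 4.05376 × 3.2 = 141.508 kN.
I_c = b·h³/36 = 3.2 × 2³/36 = 0.711111 m⁴.
Centre of pressure: y_p = y_c + I_c/(y_c·A) = 6.89667 + 0.711111/(6.89667 × 3.2) = 6.89667 + 0.0322217 = 6.92889 m along the plane.
The resultant acts 0.666667 + 0.0322217 = 0.698889 m (along the plate) below the hinge at the top edge, so the moment about the hinge is M = F × 0.698889 = 141.508 × 0.698889 = 98.8984 kN·m.
A normal force at the bottom, 2 m from the hinge, must supply this moment: P = 98.8984/2 = 49.4492 kN.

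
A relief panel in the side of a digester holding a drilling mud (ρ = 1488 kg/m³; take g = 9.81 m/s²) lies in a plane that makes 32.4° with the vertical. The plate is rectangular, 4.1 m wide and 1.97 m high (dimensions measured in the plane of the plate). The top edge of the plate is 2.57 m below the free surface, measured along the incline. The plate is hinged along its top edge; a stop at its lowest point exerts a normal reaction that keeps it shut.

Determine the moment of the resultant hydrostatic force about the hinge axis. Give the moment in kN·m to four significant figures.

γ = ρg = 1488 × 9.81 / 1000 = 14.59728 kN/m³.
The plate makes 32.4° with the vertical, i.e. θ = 90° − 32.4° = 57.6° to the horizontal. Measuring y along the incline from the free-surface line, vertical depth h = y·sinθ with sinθ = 0.844328.
The centroid lies 1.97/2 = 0.985 m below the top edge, so y_c = 2.57 + 0.985 = 3.555 m and h_c = 3.555 × 0.844328 = 3.00159 m.
A = 4.1 × 1.97 = 8.077 m².
Resultant F = γ·h_c·A = 14.59728 × 3.00159 × 8.077 = 353.894 kN.
I_c = b·h³/12 = 4.1 × 1.97³/12 = 2.61217 m⁴.
Centre of pressure: y_p = y_c + I_c/(y_c·A) = 3.555 + 2.61217/(3.555 × 8.077) = 3.555 + 0.0909728 = 3.64597 m along the plane.
The resultant acts 0.985 + 0.0909728 = 1.07597 m (along the plate) below the hinge at the top edge, so the moment about the hinge is M = F × 1.07597 = 353.894 × 1.07597 = 380.779 kN·m.

M ≈ 380.8 kN·m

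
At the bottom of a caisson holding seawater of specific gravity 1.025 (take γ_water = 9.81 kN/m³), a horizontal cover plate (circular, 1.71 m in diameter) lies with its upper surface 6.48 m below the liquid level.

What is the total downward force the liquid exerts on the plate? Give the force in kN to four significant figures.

F ≈ 149.6 kN

γ = 1.025 × 9.81 = 10.05525 kN/m³.
The plate is horizontal, so pressure is uniform at p = γ·h = 10.05525 × 6.48 = 65.158 kN/m².
A = π(0.855)² = 2.29658 m².
F = p·A = 65.158 × 2.29658 = 149.641 kN.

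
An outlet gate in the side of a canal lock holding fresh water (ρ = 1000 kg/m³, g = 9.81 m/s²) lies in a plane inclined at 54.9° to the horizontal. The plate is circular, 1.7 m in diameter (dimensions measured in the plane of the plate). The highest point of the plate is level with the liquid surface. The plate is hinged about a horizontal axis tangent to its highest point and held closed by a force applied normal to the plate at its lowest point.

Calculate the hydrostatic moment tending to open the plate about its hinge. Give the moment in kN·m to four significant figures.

M ≈ 16.45 kN·m

γ = ρg = 1000 × 9.81 = 9810 N/m³ = 9.81 kN/m³.
Let θ = 54.9° be the plate's angle to the horizontal; measure y along the incline from where the plane meets the free surface. Vertical depth h = y·sinθ with sinθ = 0.818150.
The centroid is at the centre, 0.85 m below the top of the plate, so y_c = 0.85 m and h_c = 0.85 × 0.818150 = 0.695427 m.
A = π(0.85)² = 2.2698 m².
Resultant F = γ·h_c·A = 9.81 × 0.695427 × 2.2698 = 15.4849 kN.
I_c = πr⁴/4 = π × 0.85⁴/4 = 0.409983 m⁴.
Centre of pressure: y_p = y_c + I_c/(y_c·A) = 0.85 + 0.409983/(0.85 × 2.2698) = 0.85 + 0.2125 = 1.0625 m along the plane.
The resultant acts 0.85 + 0.2125 = 1.0625 m (along the plate) below the hinge at the top edge, so the moment about the hinge is M = F × 1.0625 = 15.4849 × 1.0625 = 16.4527 kN·m.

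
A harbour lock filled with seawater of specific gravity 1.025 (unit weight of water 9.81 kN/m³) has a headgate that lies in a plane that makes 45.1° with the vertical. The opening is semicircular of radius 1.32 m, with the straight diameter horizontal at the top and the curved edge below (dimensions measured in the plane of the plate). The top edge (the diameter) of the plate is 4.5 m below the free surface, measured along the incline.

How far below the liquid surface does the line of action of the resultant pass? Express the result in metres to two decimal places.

γ = 1.025 × 9.81 = 10.05525 kN/m³.
The plate makes 45.1° with the vertical, i.e. θ = 90° − 45.1° = 44.9° to the horizontal. Measuring y along the incline from the free-surface line, vertical depth h = y·sinθ with sinθ = 0.705872.
The centroid of a semicircle lies 4r/(3π) = 0.560225 m from the diameter, here below the top edge, so y_c = 4.5 + 0.560225 = 5.06022 m and h_c = 5.06022 × 0.705872 = 3.57187 m.
A = πr²/2 = π × 1.32²/2 = 2.73696 m².
Resultant F = γ·h_c·A = 10.05525 × 3.57187 × 2.73696 = 98.3008 kN.
I_c = (π/8 − 8/(9π))·r⁴ = 0.109757 × 1.32⁴ = 0.333218 m⁴.
Centre of pressure: y_p = y_c + I_c/(y_c·A) = 5.06022 + 0.333218/(5.06022 × 2.73696) = 5.06022 + 0.0240597 = 5.08428 m along the plane.
Vertically, h_p = y_p·sinθ = 5.08428 × 0.705872 = 3.58885 m.

h_p = 3.59 m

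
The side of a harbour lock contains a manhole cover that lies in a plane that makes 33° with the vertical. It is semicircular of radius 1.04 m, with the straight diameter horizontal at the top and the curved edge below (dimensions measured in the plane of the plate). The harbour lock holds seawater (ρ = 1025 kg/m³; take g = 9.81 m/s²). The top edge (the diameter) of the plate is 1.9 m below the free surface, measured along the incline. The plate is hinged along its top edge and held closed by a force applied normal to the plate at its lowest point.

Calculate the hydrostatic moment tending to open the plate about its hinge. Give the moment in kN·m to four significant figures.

γ = ρg = 1025 × 9.81 / 1000 = 10.05525 kN/m³.
The plate makes 33° with the vertical, i.e. θ = 90° − 33° = 57° to the horizontal. Measuring y along the incline from the free-surface line, vertical depth h = y·sinθ with sinθ = 0.838671.
The centroid of a semicircle lies 4r/(3π) = 0.44139 m from the diameter, here below the top edge, so y_c = 1.9 + 0.44139 = 2.34139 m and h_c = 2.34139 × 0.838671 = 1.96366 m.
A = πr²/2 = π × 1.04²/2 = 1.69897 m².
Resultant F = γ·h_c·A = 10.05525 × 1.96366 × 1.69897 = 33.5463 kN.
I_c = (π/8 − 8/(9π))·r⁴ = 0.109757 × 1.04⁴ = 0.1284 m⁴.
Centre of pressure: y_p = y_c + I_c/(y_c·A) = 2.34139 + 0.1284/(2.34139 × 1.69897) = 2.34139 + 0.0322779 = 2.37367 m along the plane.
The resultant acts 0.44139 + 0.0322779 = 0.473668 m (along the plate) below the hinge at the top edge, so the moment about the hinge is M = F × 0.473668 = 33.5463 × 0.473668 = 15.8898 kN·m.

M ≈ 15.89 kN·m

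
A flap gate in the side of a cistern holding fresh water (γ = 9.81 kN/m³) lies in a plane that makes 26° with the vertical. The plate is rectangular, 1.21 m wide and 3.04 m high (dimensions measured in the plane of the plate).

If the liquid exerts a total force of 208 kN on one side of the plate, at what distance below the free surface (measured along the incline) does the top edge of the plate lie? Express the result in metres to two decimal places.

γ = 9.81 kN/m³.
A = 1.21 × 3.04 = 3.6784 m².
From F = γ·h_c·A, the centroid depth is h_c = 208/(9.81 × 3.6784) = 5.76415 m.
The plate makes 26° with the vertical, i.e. θ = 90° − 26° = 64° to the horizontal. Measuring y along the incline from the free-surface line, vertical depth h = y·sinθ with sinθ = 0.898794.
Along the incline, y_c = h_c/sinθ = 5.76415/0.898794 = 6.4132 m.
The centroid lies 3.04/2 = 1.52 m below the top edge, so the top edge sits at y_top = 6.4132 − 1.52 = 4.8932 m along the incline.

y_top ≈ 4.89 m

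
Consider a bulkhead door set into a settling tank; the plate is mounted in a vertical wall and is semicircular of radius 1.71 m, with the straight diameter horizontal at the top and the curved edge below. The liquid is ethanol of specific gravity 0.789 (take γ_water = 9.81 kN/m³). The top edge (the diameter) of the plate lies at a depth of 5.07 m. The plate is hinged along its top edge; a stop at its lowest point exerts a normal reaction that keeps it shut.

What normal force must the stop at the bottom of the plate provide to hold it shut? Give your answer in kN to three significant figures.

γ = 0.789 × 9.81 = 7.74009 kN/m³.
The centroid of a semicircle lies 4r/(3π) = 0.725747 m from the diameter, here below the top edge, so the centroid depth is h_c = 5.07 + 0.725747 = 5.79575 m.
A = πr²/2 = π × 1.71²/2 = 4.59317 m².
Resultant F = γ·h_c·A = 7.74009 × 5.79575 × 4.59317 = 206.048 kN.
I_c = (π/8 − 8/(9π))·r⁴ = 0.109757 × 1.71⁴ = 0.938462 m⁴.
Centre of pressure: y_p = y_c + I_c/(y_c·A) = 5.79575 + 0.938462/(5.79575 × 4.59317) = 5.79575 + 0.0352529 = 5.831 m along the plane.
The resultant acts 0.725747 + 0.0352529 = 0.761 m (along the plate) below the hinge at the top edge, so the moment about the hinge is M = F × 0.761 = 206.048 × 0.761 = 156.803 kN·m.
A normal force at the bottom, 1.71 m from the hinge, must supply this moment: P = 156.803/1.71 = 91.6977 kN.

P ≈ 91.7 kN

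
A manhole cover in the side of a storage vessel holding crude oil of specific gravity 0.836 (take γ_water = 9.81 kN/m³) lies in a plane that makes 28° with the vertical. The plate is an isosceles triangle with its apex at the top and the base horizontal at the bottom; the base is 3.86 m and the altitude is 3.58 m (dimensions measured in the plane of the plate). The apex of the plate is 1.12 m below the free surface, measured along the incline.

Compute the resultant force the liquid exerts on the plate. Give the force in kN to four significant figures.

γ = 0.836 × 9.81 = 8.20116 kN/m³.
The plate makes 28° with the vertical, i.e. θ = 90° − 28° = 62° to the horizontal. Measuring y along the incline from the free-surface line, vertical depth h = y·sinθ with sinθ = 0.882948.
With the apex up, the centroid sits 2h/3 = 2 × 3.58/3 = 2.38667 m below the apex, so y_c = 1.12 + 2.38667 = 3.50667 m and h_c = 3.50667 × 0.882948 = 3.09621 m.
A = ½ × 3.86 × 3.58 = 6.9094 m².
Resultant F = γ·h_c·A = 8.20116 × 3.09621 × 6.9094 = 175.447 kN.

F ≈ 175.4 kN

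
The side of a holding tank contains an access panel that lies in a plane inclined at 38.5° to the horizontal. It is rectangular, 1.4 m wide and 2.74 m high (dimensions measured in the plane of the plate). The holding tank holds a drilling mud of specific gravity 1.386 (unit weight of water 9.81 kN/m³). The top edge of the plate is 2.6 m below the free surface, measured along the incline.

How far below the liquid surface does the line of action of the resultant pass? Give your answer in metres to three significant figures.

h_p = 2.57 m

γ = 1.386 × 9.81 = 13.59666 kN/m³.
Let θ = 38.5° be the plate's angle to the horizontal; measure y along the incline from where the plane meets the free surface. Vertical depth h = y·sinθ with sinθ = 0.622515.
The centroid lies 2.74/2 = 1.37 m below the top edge, so y_c = 2.6 + 1.37 = 3.97 m and h_c = 3.97 × 0.622515 = 2.47138 m.
A = 1.4 × 2.74 = 3.836 m².
Resultant F = γ·h_c·A = 13.59666 × 2.47138 × 3.836 = 128.899 kN.
I_c = b·h³/12 = 1.4 × 2.74³/12 = 2.39993 m⁴.
Centre of pressure: y_p = y_c + I_c/(y_c·A) = 3.97 + 2.39993/(3.97 × 3.836) = 3.97 + 0.15759 = 4.12759 m along the plane.
Vertically, h_p = y_p·sinθ = 4.12759 × 0.622515 = 2.56949 m.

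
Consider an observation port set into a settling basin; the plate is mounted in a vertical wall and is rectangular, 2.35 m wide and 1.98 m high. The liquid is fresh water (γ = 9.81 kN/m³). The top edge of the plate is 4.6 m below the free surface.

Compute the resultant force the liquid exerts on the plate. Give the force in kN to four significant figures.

F ≈ 255.2 kN

γ = 9.81 kN/m³.
The centroid lies 1.98/2 = 0.99 m below the top edge, so the centroid depth is h_c = 4.6 + 0.99 = 5.59 m.
A = 2.35 × 1.98 = 4.653 m².
Resultant F = γ·h_c·A = 9.81 × 5.59 × 4.653 = 255.161 kN.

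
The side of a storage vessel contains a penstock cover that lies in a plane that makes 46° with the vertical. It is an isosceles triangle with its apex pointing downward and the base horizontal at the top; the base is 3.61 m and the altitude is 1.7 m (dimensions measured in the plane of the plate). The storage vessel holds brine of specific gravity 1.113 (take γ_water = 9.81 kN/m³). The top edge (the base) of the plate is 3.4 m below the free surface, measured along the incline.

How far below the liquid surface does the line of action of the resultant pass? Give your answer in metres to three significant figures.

γ = 1.113 × 9.81 = 10.91853 kN/m³.
The plate makes 46° with the vertical, i.e. θ = 90° − 46° = 44° to the horizontal. Measuring y along the incline from the free-surface line, vertical depth h = y·sinθ with sinθ = 0.694658.
With the apex down, the centroid sits h/3 = 1.7/3 = 0.566667 m below the base (the top edge), so y_c = 3.4 + 0.566667 = 3.96667 m and h_c = 3.96667 × 0.694658 = 2.75548 m.
A = ½ × 3.61 × 1.7 = 3.0685 m².
Resultant F = γ·h_c·A = 10.91853 × 2.75548 × 3.0685 = 92.3182 kN.
I_c = b·h³/36 = 3.61 × 1.7³/36 = 0.492665 m⁴.
Centre of pressure: y_p = y_c + I_c/(y_c·A) = 3.96667 + 0.492665/(3.96667 × 3.0685) = 3.96667 + 0.0404762 = 4.00715 m along the plane.
Vertically, h_p = y_p·sinθ = 4.00715 × 0.694658 = 2.7836 m.

h_p = 2.78 m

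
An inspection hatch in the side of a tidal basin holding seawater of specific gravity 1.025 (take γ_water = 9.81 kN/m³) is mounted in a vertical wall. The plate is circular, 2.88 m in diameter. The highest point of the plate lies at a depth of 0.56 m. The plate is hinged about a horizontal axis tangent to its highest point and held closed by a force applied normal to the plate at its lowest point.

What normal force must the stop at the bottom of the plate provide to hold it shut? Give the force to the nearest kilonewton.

P ≈ 77 kN

γ = 1.025 × 9.81 = 10.05525 kN/m³.
The centroid is at the centre, 1.44 m below the top of the plate, so the centroid depth is h_c = 0.56 + 1.44 = 2 m.
A = π(1.44)² = 6.51441 m².
Resultant F = γ·h_c·A = 10.05525 × 2 × 6.51441 = 131.008 kN.
I_c = πr⁴/4 = π × 1.44⁴/4 = 3.37707 m⁴.
Centre of pressure: y_p = y_c + I_c/(y_c·A) = 2 + 3.37707/(2 × 6.51441) = 2 + 0.2592 = 2.2592 m along the plane.
The resultant acts 1.44 + 0.2592 = 1.6992 m (along the plate) below the hinge at the top edge, so the moment about the hinge is M = F × 1.6992 = 131.008 × 1.6992 = 222.609 kN·m.
A normal force at the bottom, 2.88 m from the hinge, must supply this moment: P = 222.609/2.88 = 77.2948 kN.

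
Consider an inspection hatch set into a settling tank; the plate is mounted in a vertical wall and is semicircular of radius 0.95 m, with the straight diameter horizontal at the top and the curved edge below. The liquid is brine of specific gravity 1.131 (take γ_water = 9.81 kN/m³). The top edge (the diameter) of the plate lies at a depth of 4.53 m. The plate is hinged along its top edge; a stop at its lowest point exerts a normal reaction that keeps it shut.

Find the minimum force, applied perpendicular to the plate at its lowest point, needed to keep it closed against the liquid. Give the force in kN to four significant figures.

P ≈ 33.98 kN

γ = 1.131 × 9.81 = 11.09511 kN/m³.
The centroid of a semicircle lies 4r/(3π) = 0.403193 m from the diameter, here below the top edge, so the centroid depth is h_c = 4.53 + 0.403193 = 4.93319 m.
A = πr²/2 = π × 0.95²/2 = 1.41764 m².
Resultant F = γ·h_c·A = 11.09511 × 4.93319 × 1.41764 = 77.5935 kN.
I_c = (π/8 − 8/(9π))·r⁴ = 0.109757 × 0.95⁴ = 0.0893978 m⁴.
Centre of pressure: y_p = y_c + I_c/(y_c·A) = 4.93319 + 0.0893978/(4.93319 × 1.41764) = 4.93319 + 0.012783 = 4.94597 m along the plane.
The resultant acts 0.403193 + 0.012783 = 0.415976 m (along the plate) below the hinge at the top edge, so the moment about the hinge is M = F × 0.415976 = 77.5935 × 0.415976 = 32.277 kN·m.
A normal force at the bottom, 0.95 m from the hinge, must supply this moment: P = 32.277/0.95 = 33.9758 kN.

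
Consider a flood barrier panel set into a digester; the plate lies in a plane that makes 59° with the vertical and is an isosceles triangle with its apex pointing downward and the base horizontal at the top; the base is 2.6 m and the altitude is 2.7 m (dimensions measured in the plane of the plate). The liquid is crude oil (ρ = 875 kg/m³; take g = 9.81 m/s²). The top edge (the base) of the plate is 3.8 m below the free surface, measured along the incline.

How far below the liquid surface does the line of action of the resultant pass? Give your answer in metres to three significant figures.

γ = ρg = 875 × 9.81 / 1000 = 8.58375 kN/m³.
The plate makes 59° with the vertical, i.e. θ = 90° − 59° = 31° to the horizontal. Measuring y along the incline from the free-surface line, vertical depth h = y·sinθ with sinθ = 0.515038.
With the apex down, the centroid sits h/3 = 2.7/3 = 0.9 m below the base (the top edge), so y_c = 3.8 + 0.9 = 4.7 m and h_c = 4.7 × 0.515038 = 2.42068 m.
A = ½ × 2.6 × 2.7 = 3.51 m².
Resultant F = γ·h_c·A = 8.58375 × 2.42068 × 3.51 = 72.9326 kN.
I_c = b·h³/36 = 2.6 × 2.7³/36 = 1.42155 m⁴.
Centre of pressure: y_p = y_c + I_c/(y_c·A) = 4.7 + 1.42155/(4.7 × 3.51) = 4.7 + 0.0861702 = 4.78617 m along the plane.
Vertically, h_p = y_p·sinθ = 4.78617 × 0.515038 = 2.46506 m.

h_p = 2.47 m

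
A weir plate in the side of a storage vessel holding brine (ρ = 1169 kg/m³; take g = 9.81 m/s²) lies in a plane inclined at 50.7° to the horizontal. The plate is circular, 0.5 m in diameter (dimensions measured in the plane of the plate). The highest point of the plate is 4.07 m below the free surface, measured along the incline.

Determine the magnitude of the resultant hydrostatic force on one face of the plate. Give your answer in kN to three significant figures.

F ≈ 7.53 kN

γ = ρg = 1169 × 9.81 / 1000 = 11.46789 kN/m³.
Let θ = 50.7° be the plate's angle to the horizontal; measure y along the incline from where the plane meets the free surface. Vertical depth h = y·sinθ with sinθ = 0.773840.
The centroid is at the centre, 0.25 m below the top of the plate, so y_c = 4.07 + 0.25 = 4.32 m and h_c = 4.32 × 0.773840 = 3.34299 m.
A = π(0.25)² = 0.19635 m².
Resultant F = γ·h_c·A = 11.46789 × 3.34299 × 0.19635 = 7.52748 kN.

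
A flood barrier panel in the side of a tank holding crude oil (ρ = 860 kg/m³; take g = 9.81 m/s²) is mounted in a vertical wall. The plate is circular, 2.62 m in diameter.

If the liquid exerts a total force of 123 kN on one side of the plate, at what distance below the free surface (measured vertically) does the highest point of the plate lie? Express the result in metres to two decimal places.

γ = ρg = 860 × 9.81 / 1000 = 8.4366 kN/m³.
A = π(1.31)² = 5.39129 m².
From F = γ·h_c·A, the centroid depth is h_c = 123/(8.4366 × 5.39129) = 2.70424 m.
The centroid is at the centre, 1.31 m below the top of the plate, so the highest point sits at h_top = 2.70424 − 1.31 = 1.39424 m below the surface.

d_top ≈ 1.39 m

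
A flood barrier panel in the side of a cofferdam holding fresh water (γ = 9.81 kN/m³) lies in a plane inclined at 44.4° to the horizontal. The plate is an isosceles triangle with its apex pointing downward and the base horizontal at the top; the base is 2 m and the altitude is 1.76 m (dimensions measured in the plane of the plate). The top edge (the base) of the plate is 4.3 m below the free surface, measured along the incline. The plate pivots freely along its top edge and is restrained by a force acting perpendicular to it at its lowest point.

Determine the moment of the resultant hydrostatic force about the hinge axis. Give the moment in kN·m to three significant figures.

γ = 9.81 kN/m³.
Let θ = 44.4° be the plate's angle to the horizontal; measure y along the incline from where the plane meets the free surface. Vertical depth h = y·sinθ with sinθ = 0.699663.
With the apex down, the centroid sits h/3 = 1.76/3 = 0.586667 m below the base (the top edge), so y_c = 4.3 + 0.586667 = 4.88667 m and h_c = 4.88667 × 0.699663 = 3.41902 m.
A = ½ × 2 × 1.76 = 1.76 m².
Resultant F = γ·h_c·A = 9.81 × 3.41902 × 1.76 = 59.0314 kN.
I_c = b·h³/36 = 2 × 1.76³/36 = 0.302876 m⁴.
Centre of pressure: y_p = y_c + I_c/(y_c·A) = 4.88667 + 0.302876/(4.88667 × 1.76) = 4.88667 + 0.0352159 = 4.92189 m along the plane.
The resultant acts 0.586667 + 0.0352159 = 0.621883 m (along the plate) below the hinge at the top edge, so the moment about the hinge is M = F × 0.621883 = 59.0314 × 0.621883 = 36.7106 kN·m.

M ≈ 36.7 kN·m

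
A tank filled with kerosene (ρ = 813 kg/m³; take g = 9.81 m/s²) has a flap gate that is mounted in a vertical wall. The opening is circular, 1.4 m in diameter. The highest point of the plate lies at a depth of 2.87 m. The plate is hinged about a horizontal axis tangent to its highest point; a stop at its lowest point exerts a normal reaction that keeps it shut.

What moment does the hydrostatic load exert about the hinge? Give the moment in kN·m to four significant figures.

γ = ρg = 813 × 9.81 / 1000 = 7.97553 kN/m³.
The centroid is at the centre, 0.7 m below the top of the plate, so the centroid depth is h_c = 2.87 + 0.7 = 3.57 m.
A = π(0.7)² = 1.53938 m².
Resultant F = γ·h_c·A = 7.97553 × 3.57 × 1.53938 = 43.8302 kN.
I_c = πr⁴/4 = π × 0.7⁴/4 = 0.188574 m⁴.
Centre of pressure: y_p = y_c + I_c/(y_c·A) = 3.57 + 0.188574/(3.57 × 1.53938) = 3.57 + 0.0343137 = 3.60431 m along the plane.
The resultant acts 0.7 + 0.0343137 = 0.734314 m (along the plate) below the hinge at the top edge, so the moment about the hinge is M = F × 0.734314 = 43.8302 × 0.734314 = 32.1851 kN·m.

M ≈ 32.19 kN·m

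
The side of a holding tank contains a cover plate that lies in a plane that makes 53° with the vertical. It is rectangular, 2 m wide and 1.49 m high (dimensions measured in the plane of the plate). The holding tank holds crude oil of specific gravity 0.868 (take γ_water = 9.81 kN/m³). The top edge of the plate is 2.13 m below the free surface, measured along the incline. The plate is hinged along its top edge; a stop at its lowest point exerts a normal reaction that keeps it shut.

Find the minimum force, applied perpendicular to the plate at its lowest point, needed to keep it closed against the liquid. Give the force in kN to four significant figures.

γ = 0.868 × 9.81 = 8.51508 kN/m³.
The plate makes 53° with the vertical, i.e. θ = 90° − 53° = 37° to the horizontal. Measuring y along the incline from the free-surface line, vertical depth h = y·sinθ with sinθ = 0.601815.
The centroid lies 1.49/2 = 0.745 m below the top edge, so y_c = 2.13 + 0.745 = 2.875 m and h_c = 2.875 × 0.601815 = 1.73022 m.
A = 2 × 1.49 = 2.98 m².
Resultant F = γ·h_c·A = 8.51508 × 1.73022 × 2.98 = 43.9042 kN.
I_c = b·h³/12 = 2 × 1.49³/12 = 0.551325 m⁴.
Centre of pressure: y_p = y_c + I_c/(y_c·A) = 2.875 + 0.551325/(2.875 × 2.98) = 2.875 + 0.0643507 = 2.93935 m along the plane.
The resultant acts 0.745 + 0.0643507 = 0.809351 m (along the plate) below the hinge at the top edge, so the moment about the hinge is M = F × 0.809351 = 43.9042 × 0.809351 = 35.5339 kN·m.
A normal force at the bottom, 1.49 m from the hinge, must supply this moment: P = 35.5339/1.49 = 23.8483 kN.

P ≈ 23.85 kN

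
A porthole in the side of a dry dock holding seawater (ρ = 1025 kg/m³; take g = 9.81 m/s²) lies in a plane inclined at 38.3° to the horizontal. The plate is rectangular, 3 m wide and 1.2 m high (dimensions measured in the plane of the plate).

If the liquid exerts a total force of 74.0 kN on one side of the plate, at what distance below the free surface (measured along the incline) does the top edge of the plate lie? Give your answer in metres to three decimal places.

y_top ≈ 2.698 m

γ = ρg = 1025 × 9.81 / 1000 = 10.05525 kN/m³.
A = 3 × 1.2 = 3.6 m².
From F = γ·h_c·A, the centroid depth is h_c = 74.0/(10.05525 × 3.6) = 2.04426 m.
Let θ = 38.3° be the plate's angle to the horizontal; measure y along the incline from where the plane meets the free surface. Vertical depth h = y·sinθ with sinθ = 0.619779.
Along the incline, y_c = h_c/sinθ = 2.04426/0.619779 = 3.29837 m.
The centroid lies 1.2/2 = 0.6 m below the top edge, so the top edge sits at y_top = 3.29837 − 0.6 = 2.69837 m along the incline.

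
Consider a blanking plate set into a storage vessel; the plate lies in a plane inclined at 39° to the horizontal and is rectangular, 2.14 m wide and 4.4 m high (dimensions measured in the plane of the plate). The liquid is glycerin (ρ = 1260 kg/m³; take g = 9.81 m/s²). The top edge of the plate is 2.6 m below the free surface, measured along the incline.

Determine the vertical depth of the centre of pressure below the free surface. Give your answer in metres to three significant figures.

γ = ρg = 1260 × 9.81 / 1000 = 12.3606 kN/m³.
Let θ = 39° be the plate's angle to the horizontal; measure y along the incline from where the plane meets the free surface. Vertical depth h = y·sinθ with sinθ = 0.629320.
The centroid lies 4.4/2 = 2.2 m below the top edge, so y_c = 2.6 + 2.2 = 4.8 m and h_c = 4.8 × 0.629320 = 3.02074 m.
A = 2.14 × 4.4 = 9.416 m².
Resultant F = γ·h_c·A = 12.3606 × 3.02074 × 9.416 = 351.576 kN.
I_c = b·h³/12 = 2.14 × 4.4³/12 = 15.1911 m⁴.
Centre of pressure: y_p = y_c + I_c/(y_c·A) = 4.8 + 15.1911/(4.8 × 9.416) = 4.8 + 0.33611 = 5.13611 m along the plane.
Vertically, h_p = y_p·sinθ = 5.13611 × 0.629320 = 3.23226 m.

h_p = 3.23 m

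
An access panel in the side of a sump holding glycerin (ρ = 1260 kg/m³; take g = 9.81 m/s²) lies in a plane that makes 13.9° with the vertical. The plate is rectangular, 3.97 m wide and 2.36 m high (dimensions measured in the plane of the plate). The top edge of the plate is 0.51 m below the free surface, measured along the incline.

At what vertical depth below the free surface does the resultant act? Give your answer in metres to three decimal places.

γ = ρg = 1260 × 9.81 / 1000 = 12.3606 kN/m³.
The plate makes 13.9° with the vertical, i.e. θ = 90° − 13.9° = 76.1° to the horizontal. Measuring y along the incline from the free-surface line, vertical depth h = y·sinθ with sinθ = 0.970716.
The centroid lies 2.36/2 = 1.18 m below the top edge, so y_c = 0.51 + 1.18 = 1.69 m and h_c = 1.69 × 0.970716 = 1.64051 m.
A = 3.97 × 2.36 = 9.3692 m².
Resultant F = γ·h_c·A = 12.3606 × 1.64051 × 9.3692 = 189.986 kN.
I_c = b·h³/12 = 3.97 × 2.36³/12 = 4.34856 m⁴.
Centre of pressure: y_p = y_c + I_c/(y_c·A) = 1.69 + 4.34856/(1.69 × 9.3692) = 1.69 + 0.274635 = 1.96463 m along the plane.
Vertically, h_p = y_p·sinθ = 1.96463 × 0.970716 = 1.9071 m.

h_p = 1.907 m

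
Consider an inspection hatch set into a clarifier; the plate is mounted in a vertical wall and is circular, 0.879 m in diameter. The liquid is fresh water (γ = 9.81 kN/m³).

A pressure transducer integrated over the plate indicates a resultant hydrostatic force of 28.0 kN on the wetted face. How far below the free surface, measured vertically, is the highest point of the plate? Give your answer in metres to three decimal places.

γ = 9.81 kN/m³.
A = π(0.4395)² = 0.606831 m².
From F = γ·h_c·A, the centroid depth is h_c = 28.0/(9.81 × 0.606831) = 4.7035 m.
The centroid is at the centre, 0.4395 m below the top of the plate, so the highest point sits at h_top = 4.7035 − 0.4395 = 4.264 m below the surface.

d_top ≈ 4.264 m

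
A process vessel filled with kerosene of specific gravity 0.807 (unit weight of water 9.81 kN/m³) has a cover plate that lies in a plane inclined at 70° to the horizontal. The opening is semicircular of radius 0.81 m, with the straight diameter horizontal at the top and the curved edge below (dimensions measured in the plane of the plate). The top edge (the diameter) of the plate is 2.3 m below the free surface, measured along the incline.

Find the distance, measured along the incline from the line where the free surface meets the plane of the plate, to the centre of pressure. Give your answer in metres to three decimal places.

y_p = 2.661 m

γ = 0.807 × 9.81 = 7.91667 kN/m³.
Let θ = 70° be the plate's angle to the horizontal; measure y along the incline from where the plane meets the free surface. Vertical depth h = y·sinθ with sinθ = 0.939693.
The centroid of a semicircle lies 4r/(3π) = 0.343775 m from the diameter, here below the top edge, so y_c = 2.3 + 0.343775 = 2.64377 m and h_c = 2.64377 × 0.939693 = 2.48433 m.
A = πr²/2 = π × 0.81²/2 = 1.0306 m².
Resultant F = γ·h_c·A = 7.91667 × 2.48433 × 1.0306 = 20.2694 kN.
I_c = (π/8 − 8/(9π))·r⁴ = 0.109757 × 0.81⁴ = 0.0472468 m⁴.
Centre of pressure: y_p = y_c + I_c/(y_c·A) = 2.64377 + 0.0472468/(2.64377 × 1.0306) = 2.64377 + 0.0173404 = 2.66111 m along the plane.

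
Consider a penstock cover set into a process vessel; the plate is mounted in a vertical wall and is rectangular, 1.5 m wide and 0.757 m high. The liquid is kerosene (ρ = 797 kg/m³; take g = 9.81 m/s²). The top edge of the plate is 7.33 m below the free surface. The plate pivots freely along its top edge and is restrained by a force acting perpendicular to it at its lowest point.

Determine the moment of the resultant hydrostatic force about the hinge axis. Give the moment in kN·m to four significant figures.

γ = ρg = 797 × 9.81 / 1000 = 7.81857 kN/m³.
The centroid lies 0.757/2 = 0.3785 m below the top edge, so the centroid depth is h_c = 7.33 + 0.3785 = 7.7085 m.
A = 1.5 × 0.757 = 1.1355 m².
Resultant F = γ·h_c·A = 7.81857 × 7.7085 × 1.1355 = 68.436 kN.
I_c = b·h³/12 = 1.5 × 0.757³/12 = 0.0542248 m⁴.
Centre of pressure: y_p = y_c + I_c/(y_c·A) = 7.7085 + 0.0542248/(7.7085 × 1.1355) = 7.7085 + 0.00619499 = 7.71469 m along the plane.
The resultant acts 0.3785 + 0.00619499 = 0.384695 m (along the plate) below the hinge at the top edge, so the moment about the hinge is M = F × 0.384695 = 68.436 × 0.384695 = 26.327 kN·m.

M ≈ 26.33 kN·m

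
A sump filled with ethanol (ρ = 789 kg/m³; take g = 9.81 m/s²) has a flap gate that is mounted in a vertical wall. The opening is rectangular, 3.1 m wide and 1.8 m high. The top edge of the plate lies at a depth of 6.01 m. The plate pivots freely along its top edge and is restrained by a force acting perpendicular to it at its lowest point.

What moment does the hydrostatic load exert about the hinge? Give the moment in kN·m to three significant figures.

M ≈ 280 kN·m

γ = ρg = 789 × 9.81 / 1000 = 7.74009 kN/m³.
The centroid lies 1.8/2 = 0.9 m below the top edge, so the centroid depth is h_c = 6.01 + 0.9 = 6.91 m.
A = 3.1 × 1.8 = 5.58 m².
Resultant F = γ·h_c·A = 7.74009 × 6.91 × 5.58 = 298.441 kN.
I_c = b·h³/12 = 3.1 × 1.8³/12 = 1.5066 m⁴.
Centre of pressure: y_p = y_c + I_c/(y_c·A) = 6.91 + 1.5066/(6.91 × 5.58) = 6.91 + 0.0390738 = 6.94907 m along the plane.
The resultant acts 0.9 + 0.0390738 = 0.939074 m (along the plate) below the hinge at the top edge, so the moment about the hinge is M = F × 0.939074 = 298.441 × 0.939074 = 280.258 kN·m.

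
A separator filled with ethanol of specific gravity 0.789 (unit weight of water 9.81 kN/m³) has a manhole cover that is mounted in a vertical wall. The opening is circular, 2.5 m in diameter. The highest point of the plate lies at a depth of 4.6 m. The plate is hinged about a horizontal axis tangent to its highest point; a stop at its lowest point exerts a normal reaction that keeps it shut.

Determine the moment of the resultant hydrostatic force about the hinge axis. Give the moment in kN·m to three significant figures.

γ = 0.789 × 9.81 = 7.74009 kN/m³.
The centroid is at the centre, 1.25 m below the top of the plate, so the centroid depth is h_c = 4.6 + 1.25 = 5.85 m.
A = π(1.25)² = 4.90874 m².
Resultant F = γ·h_c·A = 7.74009 × 5.85 × 4.90874 = 222.265 kN.
I_c = πr⁴/4 = π × 1.25⁴/4 = 1.91748 m⁴.
Centre of pressure: y_p = y_c + I_c/(y_c·A) = 5.85 + 1.91748/(5.85 × 4.90874) = 5.85 + 0.0667736 = 5.91677 m along the plane.
The resultant acts 1.25 + 0.0667736 = 1.31677 m (along the plate) below the hinge at the top edge, so the moment about the hinge is M = F × 1.31677 = 222.265 × 1.31677 = 292.672 kN·m.

M ≈ 293 kN·m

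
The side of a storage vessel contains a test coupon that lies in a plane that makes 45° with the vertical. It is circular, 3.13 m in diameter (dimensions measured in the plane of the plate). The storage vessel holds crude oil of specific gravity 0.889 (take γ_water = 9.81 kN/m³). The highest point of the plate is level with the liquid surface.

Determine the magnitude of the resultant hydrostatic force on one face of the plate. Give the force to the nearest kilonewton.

F ≈ 74 kN

γ = 0.889 × 9.81 = 8.72109 kN/m³.
The plate makes 45° with the vertical, i.e. θ = 90° − 45° = 45° to the horizontal. Measuring y along the incline from the free-surface line, vertical depth h = y·sinθ with sinθ = 0.707107.
The centroid is at the centre, 1.565 m below the top of the plate, so y_c = 1.565 m and h_c = 1.565 × 0.707107 = 1.10662 m.
A = π(1.565)² = 7.69447 m².
Resultant F = γ·h_c·A = 8.72109 × 1.10662 × 7.69447 = 74.2588 kN.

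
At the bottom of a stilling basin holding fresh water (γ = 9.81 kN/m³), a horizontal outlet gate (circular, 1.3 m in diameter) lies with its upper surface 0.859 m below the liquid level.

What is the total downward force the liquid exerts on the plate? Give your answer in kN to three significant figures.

F ≈ 11.2 kN

γ = 9.81 kN/m³.
The plate is horizontal, so pressure is uniform at p = γ·h = 9.81 × 0.859 = 8.42679 kN/m².
A = π(0.65)² = 1.32732 m².
F = p·A = 8.42679 × 1.32732 = 11.185 kN.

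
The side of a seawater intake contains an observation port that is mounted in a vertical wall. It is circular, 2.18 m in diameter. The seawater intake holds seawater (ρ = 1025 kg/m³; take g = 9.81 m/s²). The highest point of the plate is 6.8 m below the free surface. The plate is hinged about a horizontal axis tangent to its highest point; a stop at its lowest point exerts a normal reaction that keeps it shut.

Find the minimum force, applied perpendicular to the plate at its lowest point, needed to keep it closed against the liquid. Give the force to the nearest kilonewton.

γ = ρg = 1025 × 9.81 / 1000 = 10.05525 kN/m³.
The centroid is at the centre, 1.09 m below the top of the plate, so the centroid depth is h_c = 6.8 + 1.09 = 7.89 m.
A = π(1.09)² = 3.73253 m².
Resultant F = γ·h_c·A = 10.05525 × 7.89 × 3.73253 = 296.124 kN.
I_c = πr⁴/4 = π × 1.09⁴/4 = 1.10865 m⁴.
Centre of pressure: y_p = y_c + I_c/(y_c·A) = 7.89 + 1.10865/(7.89 × 3.73253) = 7.89 + 0.0376456 = 7.92765 m along the plane.
The resultant acts 1.09 + 0.0376456 = 1.12765 m (along the plate) below the hinge at the top edge, so the moment about the hinge is M = F × 1.12765 = 296.124 × 1.12765 = 333.924 kN·m.
A normal force at the bottom, 2.18 m from the hinge, must supply this moment: P = 333.924/2.18 = 153.176 kN.

P ≈ 153 kN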